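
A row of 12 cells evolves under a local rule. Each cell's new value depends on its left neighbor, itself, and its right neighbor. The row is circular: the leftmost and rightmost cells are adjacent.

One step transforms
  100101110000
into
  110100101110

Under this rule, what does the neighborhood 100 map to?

1

At position 1 the neighborhood is 100; the next row has 1 there.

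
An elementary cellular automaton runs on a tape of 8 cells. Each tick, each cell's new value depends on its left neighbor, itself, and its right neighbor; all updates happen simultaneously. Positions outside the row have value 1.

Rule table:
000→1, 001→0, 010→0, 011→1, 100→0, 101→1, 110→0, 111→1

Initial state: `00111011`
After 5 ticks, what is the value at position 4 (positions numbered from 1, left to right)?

00110111
00101111
00011111
01011111
10111111
position 4 holds 1

1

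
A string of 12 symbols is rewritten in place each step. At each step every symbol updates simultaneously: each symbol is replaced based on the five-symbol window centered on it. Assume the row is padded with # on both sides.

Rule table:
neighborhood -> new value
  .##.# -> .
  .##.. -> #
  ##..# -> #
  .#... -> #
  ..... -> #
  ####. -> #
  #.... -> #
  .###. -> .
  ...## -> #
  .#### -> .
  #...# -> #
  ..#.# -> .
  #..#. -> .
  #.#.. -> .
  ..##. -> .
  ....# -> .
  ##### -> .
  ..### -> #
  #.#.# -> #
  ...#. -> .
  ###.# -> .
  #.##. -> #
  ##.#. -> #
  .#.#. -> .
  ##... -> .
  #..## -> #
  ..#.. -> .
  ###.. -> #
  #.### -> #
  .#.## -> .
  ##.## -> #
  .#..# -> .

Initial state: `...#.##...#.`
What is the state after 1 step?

.#...##.#...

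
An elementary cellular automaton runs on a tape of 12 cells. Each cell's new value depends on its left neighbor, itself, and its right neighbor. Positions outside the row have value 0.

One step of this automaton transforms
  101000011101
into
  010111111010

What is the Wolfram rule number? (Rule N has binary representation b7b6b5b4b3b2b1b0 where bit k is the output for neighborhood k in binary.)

position 8: 111 → 1  (bit 7 = 1)
position 9: 110 → 0  (bit 6 = 0)
position 1: 101 → 1  (bit 5 = 1)
position 3: 100 → 1  (bit 4 = 1)
position 7: 011 → 1  (bit 3 = 1)
position 0: 010 → 0  (bit 2 = 0)
position 6: 001 → 1  (bit 1 = 1)
position 4: 000 → 1  (bit 0 = 1)
bits b7..b0 = 10111011 = 187

187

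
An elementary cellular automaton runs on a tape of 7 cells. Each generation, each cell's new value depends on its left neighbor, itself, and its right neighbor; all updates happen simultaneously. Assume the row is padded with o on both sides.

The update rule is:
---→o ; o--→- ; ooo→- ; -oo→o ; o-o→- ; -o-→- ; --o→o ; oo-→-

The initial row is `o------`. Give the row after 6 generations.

-o---oo

--ooooo
-oo----
-o--ooo
---oo--
-ooo--o
-o---oo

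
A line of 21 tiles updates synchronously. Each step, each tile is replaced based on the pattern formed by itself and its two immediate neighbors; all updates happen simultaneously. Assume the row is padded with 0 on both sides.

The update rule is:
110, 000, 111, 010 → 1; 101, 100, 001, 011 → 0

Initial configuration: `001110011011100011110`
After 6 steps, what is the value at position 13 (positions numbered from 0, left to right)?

100110001001101001110
100010101000101000110
101010101010101010010
101010101010101010010  (fixed point — unchanged through step 6)
position 13 holds 0

0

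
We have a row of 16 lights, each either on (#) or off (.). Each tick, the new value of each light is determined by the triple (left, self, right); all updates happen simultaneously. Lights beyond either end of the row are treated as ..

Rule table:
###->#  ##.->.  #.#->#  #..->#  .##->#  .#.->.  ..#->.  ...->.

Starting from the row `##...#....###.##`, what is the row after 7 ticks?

#.#...#...##.##.
.#.#...#..#.##.#
..#.#...#..##.#.
...#.#...#.#.#.#
....#.#...#.#.#.
.....#.#...#.#.#
......#.#...#.#.

......#.#...#.#.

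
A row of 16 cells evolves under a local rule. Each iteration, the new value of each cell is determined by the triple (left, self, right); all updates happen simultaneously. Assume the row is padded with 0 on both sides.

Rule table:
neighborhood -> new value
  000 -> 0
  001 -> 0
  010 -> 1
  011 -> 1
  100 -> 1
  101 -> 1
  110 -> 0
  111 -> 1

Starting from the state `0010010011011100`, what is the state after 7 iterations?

0011111011101101

0011011010111010
0010110111110111
0011101111101110
0011011111011101
0010111110111011
0011111101110110
0011111011101101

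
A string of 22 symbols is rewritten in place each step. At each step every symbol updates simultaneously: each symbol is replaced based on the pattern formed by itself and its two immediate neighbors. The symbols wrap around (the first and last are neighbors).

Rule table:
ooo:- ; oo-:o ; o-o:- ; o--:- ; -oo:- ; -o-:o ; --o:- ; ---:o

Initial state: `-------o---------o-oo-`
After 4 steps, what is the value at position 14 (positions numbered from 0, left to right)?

oooooo-o-ooooooo-o--o-
-----o-o-------o-o--o-
oooo-o-o-ooooo-o-o--o-
---o-o-o-----o-o-o--o-
position 14 holds -

-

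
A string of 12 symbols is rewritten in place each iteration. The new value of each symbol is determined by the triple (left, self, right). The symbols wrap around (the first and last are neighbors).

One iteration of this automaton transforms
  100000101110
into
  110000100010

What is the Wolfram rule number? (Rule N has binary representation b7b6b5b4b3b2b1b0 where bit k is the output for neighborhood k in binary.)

84

position 9: 111 → 0  (bit 7 = 0)
position 10: 110 → 1  (bit 6 = 1)
position 7: 101 → 0  (bit 5 = 0)
position 1: 100 → 1  (bit 4 = 1)
position 8: 011 → 0  (bit 3 = 0)
position 0: 010 → 1  (bit 2 = 1)
position 5: 001 → 0  (bit 1 = 0)
position 2: 000 → 0  (bit 0 = 0)
bits b7..b0 = 01010100 = 84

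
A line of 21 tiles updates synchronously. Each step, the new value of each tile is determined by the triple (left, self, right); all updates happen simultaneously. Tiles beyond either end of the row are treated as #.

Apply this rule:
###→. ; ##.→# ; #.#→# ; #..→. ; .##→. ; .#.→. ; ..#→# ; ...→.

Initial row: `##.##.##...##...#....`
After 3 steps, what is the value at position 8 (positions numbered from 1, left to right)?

step 1: .##.##.#..#.#..#....#
step 2: #.##.##..#.#..#....#.
step 3: ##.##.#.#.#..#....#.#
position 8 holds .

.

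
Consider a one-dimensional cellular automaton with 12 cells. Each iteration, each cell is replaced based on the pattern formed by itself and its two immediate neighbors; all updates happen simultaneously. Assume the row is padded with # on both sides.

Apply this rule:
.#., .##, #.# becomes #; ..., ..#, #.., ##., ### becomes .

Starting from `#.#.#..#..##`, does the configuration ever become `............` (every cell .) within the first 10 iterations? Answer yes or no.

no

.####..#..#.
##.....#..##
.......#..#.
.......#..##
.......#..#.  (repeats iteration 3; period 2)
iteration 10: .......#..##
iteration 10 is .......#..##, still not uniform .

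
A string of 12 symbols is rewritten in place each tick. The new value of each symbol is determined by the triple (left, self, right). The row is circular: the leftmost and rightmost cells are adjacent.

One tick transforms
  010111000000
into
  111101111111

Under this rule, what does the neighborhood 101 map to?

1

At position 2 the neighborhood is 101; the next row has 1 there.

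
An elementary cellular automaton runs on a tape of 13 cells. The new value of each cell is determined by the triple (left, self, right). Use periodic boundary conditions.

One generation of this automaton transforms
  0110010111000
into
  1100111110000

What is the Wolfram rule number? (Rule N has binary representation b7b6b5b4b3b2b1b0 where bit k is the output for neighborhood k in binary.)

position 8: 111 → 1  (bit 7 = 1)
position 2: 110 → 0  (bit 6 = 0)
position 6: 101 → 1  (bit 5 = 1)
position 3: 100 → 0  (bit 4 = 0)
position 1: 011 → 1  (bit 3 = 1)
position 5: 010 → 1  (bit 2 = 1)
position 0: 001 → 1  (bit 1 = 1)
position 11: 000 → 0  (bit 0 = 0)
bits b7..b0 = 10101110 = 174

174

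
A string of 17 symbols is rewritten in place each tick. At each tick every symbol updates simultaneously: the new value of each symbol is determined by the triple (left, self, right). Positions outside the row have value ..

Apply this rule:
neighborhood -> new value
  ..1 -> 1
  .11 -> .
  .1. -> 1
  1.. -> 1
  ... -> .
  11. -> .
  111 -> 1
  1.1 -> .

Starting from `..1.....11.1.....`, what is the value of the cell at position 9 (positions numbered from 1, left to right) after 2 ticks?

.111...1...11....
1.1.1.111.1..1...
position 9 holds 1

1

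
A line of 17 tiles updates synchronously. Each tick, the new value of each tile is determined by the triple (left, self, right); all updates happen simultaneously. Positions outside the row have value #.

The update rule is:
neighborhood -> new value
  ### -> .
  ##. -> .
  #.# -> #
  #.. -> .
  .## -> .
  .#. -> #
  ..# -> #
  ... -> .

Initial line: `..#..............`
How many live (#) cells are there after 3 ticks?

3

.##.............#
#..............#.
..............###
count of #: 3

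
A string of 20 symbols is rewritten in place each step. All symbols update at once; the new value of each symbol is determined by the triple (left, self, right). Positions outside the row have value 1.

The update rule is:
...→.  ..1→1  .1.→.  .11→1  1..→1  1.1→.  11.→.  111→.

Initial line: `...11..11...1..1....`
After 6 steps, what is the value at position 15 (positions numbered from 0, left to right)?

step 1: 1.11.111.1.1.11.1..1
step 2: ..1..1.......1...111
step 3: 11.11.1.....1.1.11..
step 4: ...1...1...1....1.11
step 5: 1.1.1.1.1.1.1..1..1.
step 6: .............11.11..
position 15 holds .

.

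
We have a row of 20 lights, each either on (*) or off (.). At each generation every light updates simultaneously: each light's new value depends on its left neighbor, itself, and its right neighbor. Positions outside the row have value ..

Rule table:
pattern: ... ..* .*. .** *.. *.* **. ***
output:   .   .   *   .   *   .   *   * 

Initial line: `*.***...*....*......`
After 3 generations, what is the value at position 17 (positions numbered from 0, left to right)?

*..***..**...**.....
**..***..**...**....
.**..***..**...**...
position 17 holds .

.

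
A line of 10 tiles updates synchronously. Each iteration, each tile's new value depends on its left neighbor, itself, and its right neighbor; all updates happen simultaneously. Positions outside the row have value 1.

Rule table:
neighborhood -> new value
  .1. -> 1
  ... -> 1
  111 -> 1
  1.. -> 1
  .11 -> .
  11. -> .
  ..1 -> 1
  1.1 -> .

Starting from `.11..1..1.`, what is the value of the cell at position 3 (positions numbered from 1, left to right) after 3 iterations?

...111111.
111.1111..
11...11.11
position 3 holds .

.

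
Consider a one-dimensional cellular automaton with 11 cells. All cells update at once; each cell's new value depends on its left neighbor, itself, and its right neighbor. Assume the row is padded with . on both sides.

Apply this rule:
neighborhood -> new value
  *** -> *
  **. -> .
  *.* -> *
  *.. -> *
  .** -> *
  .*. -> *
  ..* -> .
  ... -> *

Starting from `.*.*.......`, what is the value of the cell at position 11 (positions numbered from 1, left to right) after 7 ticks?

.**********
.*********.
.********.*
.*******.**
.******.**.
.*****.**.*
.****.**.**
position 11 holds *

*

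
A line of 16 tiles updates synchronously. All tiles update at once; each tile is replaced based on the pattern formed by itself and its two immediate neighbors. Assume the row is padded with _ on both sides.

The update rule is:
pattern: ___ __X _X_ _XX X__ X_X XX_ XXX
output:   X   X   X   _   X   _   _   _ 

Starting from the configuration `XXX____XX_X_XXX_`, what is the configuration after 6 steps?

XXX____XXXXXXXXX

___XXXX___X____X
XXX____XXXXXXXXX
___XXXX_________
XXX____XXXXXXXXX  (repeats step 2; period 2)
step 6: XXX____XXXXXXXXX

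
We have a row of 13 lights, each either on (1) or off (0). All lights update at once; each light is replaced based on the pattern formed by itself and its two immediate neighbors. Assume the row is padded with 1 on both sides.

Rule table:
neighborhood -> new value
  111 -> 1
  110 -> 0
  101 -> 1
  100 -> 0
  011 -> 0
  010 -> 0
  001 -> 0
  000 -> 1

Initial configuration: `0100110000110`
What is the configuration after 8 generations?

generation 1: 1000000110001
generation 2: 0011110000100
generation 3: 0001100110000
generation 4: 0100000000110
generation 5: 1001111110001
generation 6: 0000111100100
generation 7: 0110011000000
generation 8: 1000000011110

1000000011110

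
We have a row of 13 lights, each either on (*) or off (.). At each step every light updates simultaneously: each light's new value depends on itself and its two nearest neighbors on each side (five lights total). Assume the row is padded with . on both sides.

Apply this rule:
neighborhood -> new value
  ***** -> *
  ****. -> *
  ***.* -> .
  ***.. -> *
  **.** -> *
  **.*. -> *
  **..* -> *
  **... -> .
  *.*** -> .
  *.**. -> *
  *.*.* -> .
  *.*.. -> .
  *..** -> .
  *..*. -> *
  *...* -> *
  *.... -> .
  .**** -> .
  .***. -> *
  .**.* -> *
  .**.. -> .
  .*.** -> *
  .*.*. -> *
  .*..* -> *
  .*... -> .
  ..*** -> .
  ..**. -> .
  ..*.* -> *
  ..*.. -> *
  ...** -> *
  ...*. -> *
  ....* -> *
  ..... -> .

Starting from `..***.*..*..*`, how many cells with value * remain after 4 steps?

**.*.*.******
.**.*.*..****
*.**.*.*...**
*****.*..**..
count of *: 8

8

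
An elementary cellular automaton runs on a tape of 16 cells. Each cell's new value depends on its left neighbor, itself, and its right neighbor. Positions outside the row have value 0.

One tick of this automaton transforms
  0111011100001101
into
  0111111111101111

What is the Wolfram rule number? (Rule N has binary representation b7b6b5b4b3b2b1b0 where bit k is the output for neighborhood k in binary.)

position 2: 111 → 1  (bit 7 = 1)
position 3: 110 → 1  (bit 6 = 1)
position 4: 101 → 1  (bit 5 = 1)
position 8: 100 → 1  (bit 4 = 1)
position 1: 011 → 1  (bit 3 = 1)
position 15: 010 → 1  (bit 2 = 1)
position 0: 001 → 0  (bit 1 = 0)
position 9: 000 → 1  (bit 0 = 1)
bits b7..b0 = 11111101 = 253

253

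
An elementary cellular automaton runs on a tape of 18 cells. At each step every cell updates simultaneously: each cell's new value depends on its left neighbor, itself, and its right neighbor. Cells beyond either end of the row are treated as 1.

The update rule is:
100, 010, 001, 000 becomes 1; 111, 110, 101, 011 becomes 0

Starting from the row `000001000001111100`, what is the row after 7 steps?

111111111110000011
000000000001111100
111111111110000011  (repeats step 1; period 2)
step 7: 111111111110000011

111111111110000011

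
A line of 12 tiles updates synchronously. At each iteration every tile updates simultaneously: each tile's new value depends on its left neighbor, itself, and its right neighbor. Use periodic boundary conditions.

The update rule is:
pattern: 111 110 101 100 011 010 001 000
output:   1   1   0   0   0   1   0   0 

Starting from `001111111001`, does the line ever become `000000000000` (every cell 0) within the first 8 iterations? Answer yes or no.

no

000111111001
000011111001
000001111001
000000111001
000000011001
000000001001
000000001001  (fixed point — unchanged through iteration 8)
iteration 8 is 000000001001, still not uniform 0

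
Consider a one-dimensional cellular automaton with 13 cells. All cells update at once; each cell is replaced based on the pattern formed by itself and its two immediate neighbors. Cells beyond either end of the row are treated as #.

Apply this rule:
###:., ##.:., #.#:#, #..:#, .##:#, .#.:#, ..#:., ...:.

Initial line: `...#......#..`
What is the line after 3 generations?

#..##.....##.
.#.#.#....#.#
#######...###

#######...###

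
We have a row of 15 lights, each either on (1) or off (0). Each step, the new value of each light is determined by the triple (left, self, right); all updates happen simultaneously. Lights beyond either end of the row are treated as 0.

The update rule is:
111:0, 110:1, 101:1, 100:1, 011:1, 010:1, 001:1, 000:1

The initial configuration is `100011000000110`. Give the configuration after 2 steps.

111111111111111
100000000000001

100000000000001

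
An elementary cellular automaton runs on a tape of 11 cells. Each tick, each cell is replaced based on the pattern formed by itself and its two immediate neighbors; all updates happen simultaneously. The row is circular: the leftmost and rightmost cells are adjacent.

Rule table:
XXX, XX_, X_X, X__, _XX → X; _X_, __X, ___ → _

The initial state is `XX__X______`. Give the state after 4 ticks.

tick 1: XXX__X_____
tick 2: XXXX__X____
tick 3: XXXXX__X___
tick 4: XXXXXX__X__

XXXXXX__X__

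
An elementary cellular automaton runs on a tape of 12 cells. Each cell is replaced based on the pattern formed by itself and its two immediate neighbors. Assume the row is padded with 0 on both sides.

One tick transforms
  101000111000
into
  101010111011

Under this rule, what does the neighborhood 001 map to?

0

At position 5 the neighborhood is 001; the next row has 0 there.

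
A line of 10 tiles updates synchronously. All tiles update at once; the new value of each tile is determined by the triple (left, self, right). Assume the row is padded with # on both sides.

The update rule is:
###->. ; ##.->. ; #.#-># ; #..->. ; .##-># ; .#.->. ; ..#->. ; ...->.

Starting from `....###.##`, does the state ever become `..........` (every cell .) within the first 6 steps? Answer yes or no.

step 1: ....#..##.
step 2: .......#.#
step 3: ........##
step 4: ........#.
step 5: .........#
step 6: .........#
step 6 is .........#, still not uniform .

no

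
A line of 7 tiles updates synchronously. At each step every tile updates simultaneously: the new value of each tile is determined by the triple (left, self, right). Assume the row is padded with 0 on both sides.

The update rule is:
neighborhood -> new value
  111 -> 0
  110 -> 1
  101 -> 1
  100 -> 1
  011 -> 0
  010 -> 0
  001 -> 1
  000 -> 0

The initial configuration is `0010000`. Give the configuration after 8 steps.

step 1: 0101000
step 2: 1010100
step 3: 0101010
step 4: 1010101
step 5: 0101010  (repeats step 3; period 2)
step 8: 1010101

1010101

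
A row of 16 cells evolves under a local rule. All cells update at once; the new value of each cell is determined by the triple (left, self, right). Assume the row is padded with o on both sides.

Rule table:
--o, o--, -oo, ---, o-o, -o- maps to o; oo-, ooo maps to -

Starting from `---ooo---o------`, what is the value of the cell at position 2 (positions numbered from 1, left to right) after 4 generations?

-

oooo--oooooooooo
----ooo---------
ooooo--ooooooooo
-----ooo--------
position 2 holds -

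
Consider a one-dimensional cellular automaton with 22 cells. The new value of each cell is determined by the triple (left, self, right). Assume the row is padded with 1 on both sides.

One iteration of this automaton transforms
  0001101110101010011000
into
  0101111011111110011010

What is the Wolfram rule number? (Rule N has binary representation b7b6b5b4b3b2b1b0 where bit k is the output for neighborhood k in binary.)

position 7: 111 → 0  (bit 7 = 0)
position 4: 110 → 1  (bit 6 = 1)
position 5: 101 → 1  (bit 5 = 1)
position 0: 100 → 0  (bit 4 = 0)
position 3: 011 → 1  (bit 3 = 1)
position 10: 010 → 1  (bit 2 = 1)
position 2: 001 → 0  (bit 1 = 0)
position 1: 000 → 1  (bit 0 = 1)
bits b7..b0 = 01101101 = 109

109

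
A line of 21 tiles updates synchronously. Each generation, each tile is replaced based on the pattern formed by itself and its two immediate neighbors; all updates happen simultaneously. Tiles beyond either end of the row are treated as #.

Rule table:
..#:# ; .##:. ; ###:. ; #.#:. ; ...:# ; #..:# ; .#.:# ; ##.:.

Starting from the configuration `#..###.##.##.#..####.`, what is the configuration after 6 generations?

.##..........###.....
...##########...#####
###..........###.....
...##########...#####  (repeats generation 2; period 2)
generation 6: ...##########...#####

...##########...#####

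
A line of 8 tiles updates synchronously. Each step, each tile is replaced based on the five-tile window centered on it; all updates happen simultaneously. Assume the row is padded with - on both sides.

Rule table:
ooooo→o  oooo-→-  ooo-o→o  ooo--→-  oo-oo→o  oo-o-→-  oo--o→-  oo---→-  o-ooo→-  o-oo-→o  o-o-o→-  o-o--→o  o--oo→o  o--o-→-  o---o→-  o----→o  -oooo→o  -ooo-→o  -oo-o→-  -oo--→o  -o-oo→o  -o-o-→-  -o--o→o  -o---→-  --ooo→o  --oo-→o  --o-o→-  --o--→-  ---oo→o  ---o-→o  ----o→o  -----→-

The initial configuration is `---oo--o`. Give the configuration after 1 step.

-oooo---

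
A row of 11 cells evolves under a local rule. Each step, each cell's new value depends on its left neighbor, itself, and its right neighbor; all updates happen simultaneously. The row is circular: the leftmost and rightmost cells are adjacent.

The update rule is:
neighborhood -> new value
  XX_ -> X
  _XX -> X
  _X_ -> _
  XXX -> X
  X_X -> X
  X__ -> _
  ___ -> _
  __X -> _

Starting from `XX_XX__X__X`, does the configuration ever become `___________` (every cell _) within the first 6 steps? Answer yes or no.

step 1: XXXXX_____X
step 2: XXXXX_____X  (fixed point — unchanged through step 6)
step 6 is XXXXX_____X, still not uniform _

no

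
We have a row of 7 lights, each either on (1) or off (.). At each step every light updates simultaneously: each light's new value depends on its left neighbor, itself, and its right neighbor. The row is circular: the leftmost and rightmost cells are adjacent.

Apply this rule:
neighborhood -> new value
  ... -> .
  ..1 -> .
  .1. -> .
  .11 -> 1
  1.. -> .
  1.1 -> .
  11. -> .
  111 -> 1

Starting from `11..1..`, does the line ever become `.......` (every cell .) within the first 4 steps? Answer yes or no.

step 1: 1......
step 2: .......
all cells are . at step 2

yes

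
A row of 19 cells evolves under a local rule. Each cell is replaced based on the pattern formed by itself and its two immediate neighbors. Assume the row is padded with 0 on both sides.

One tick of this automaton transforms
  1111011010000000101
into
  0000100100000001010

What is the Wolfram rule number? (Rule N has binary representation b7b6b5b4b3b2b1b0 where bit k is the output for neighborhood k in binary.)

34

position 1: 111 → 0  (bit 7 = 0)
position 3: 110 → 0  (bit 6 = 0)
position 4: 101 → 1  (bit 5 = 1)
position 9: 100 → 0  (bit 4 = 0)
position 0: 011 → 0  (bit 3 = 0)
position 8: 010 → 0  (bit 2 = 0)
position 15: 001 → 1  (bit 1 = 1)
position 10: 000 → 0  (bit 0 = 0)
bits b7..b0 = 00100010 = 34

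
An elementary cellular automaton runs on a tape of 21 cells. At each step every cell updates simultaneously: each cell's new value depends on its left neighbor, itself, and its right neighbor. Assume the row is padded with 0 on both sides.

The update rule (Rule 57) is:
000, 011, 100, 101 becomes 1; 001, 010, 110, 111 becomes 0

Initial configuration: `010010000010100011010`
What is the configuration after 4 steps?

001001101001010101010

step 1: 001001111001011010101
step 2: 100101000100110101010
step 3: 010010110010101010101
step 4: 001001101001010101010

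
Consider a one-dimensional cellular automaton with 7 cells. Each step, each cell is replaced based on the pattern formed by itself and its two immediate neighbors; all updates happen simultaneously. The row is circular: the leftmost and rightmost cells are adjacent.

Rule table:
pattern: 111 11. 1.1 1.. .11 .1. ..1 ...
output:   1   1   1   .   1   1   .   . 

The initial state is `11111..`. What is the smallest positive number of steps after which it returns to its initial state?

1

11111..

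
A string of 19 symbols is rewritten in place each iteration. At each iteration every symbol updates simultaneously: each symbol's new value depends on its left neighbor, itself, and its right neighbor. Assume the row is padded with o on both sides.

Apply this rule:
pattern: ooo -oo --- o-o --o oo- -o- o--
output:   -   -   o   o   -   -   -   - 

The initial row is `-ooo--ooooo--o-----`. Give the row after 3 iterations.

---------------oo--

iteration 1: o--------------ooo-
iteration 2: --oooooooooooo----o
iteration 3: ---------------oo--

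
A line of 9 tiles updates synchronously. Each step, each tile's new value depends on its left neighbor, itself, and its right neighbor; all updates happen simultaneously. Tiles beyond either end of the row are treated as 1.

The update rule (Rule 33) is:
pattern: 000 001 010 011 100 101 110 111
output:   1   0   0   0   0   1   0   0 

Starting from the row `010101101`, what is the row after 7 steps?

011111100

step 1: 101010010
step 2: 010100001
step 3: 101001100
step 4: 010000000
step 5: 100111110
step 6: 000000001
step 7: 011111100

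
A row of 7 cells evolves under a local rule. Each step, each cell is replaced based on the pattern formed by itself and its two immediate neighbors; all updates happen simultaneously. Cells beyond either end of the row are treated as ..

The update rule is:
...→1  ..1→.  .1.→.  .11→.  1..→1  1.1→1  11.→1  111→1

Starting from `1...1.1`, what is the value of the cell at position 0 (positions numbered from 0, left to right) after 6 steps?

1

step 1: .11..1.
step 2: ..11..1
step 3: 1..11..
step 4: .1..111
step 5: ..1..11
step 6: 1..1..1
position 0 holds 1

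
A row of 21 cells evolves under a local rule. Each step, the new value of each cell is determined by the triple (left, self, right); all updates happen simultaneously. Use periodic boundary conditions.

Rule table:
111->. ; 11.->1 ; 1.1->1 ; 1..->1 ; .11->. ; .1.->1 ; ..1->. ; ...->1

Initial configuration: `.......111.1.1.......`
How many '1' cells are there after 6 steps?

3

111111...111111111111
.....111.............
1111...11111111111111
...111...............
11...1111111111111111
.111.................
count of 1: 3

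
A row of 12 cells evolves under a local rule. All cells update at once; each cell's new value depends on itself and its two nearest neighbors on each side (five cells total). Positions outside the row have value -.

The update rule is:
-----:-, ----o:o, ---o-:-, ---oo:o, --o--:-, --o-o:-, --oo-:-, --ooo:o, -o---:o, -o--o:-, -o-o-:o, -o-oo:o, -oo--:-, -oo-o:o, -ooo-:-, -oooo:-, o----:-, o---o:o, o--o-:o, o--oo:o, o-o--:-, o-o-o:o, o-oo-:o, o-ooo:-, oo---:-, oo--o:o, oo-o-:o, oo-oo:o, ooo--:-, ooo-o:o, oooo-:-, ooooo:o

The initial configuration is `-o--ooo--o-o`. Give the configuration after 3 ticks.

tick 1: ---oo--oo-o-
tick 2: -oo--oo-oo-o
tick 3: o--oo-ooooo-

o--oo-ooooo-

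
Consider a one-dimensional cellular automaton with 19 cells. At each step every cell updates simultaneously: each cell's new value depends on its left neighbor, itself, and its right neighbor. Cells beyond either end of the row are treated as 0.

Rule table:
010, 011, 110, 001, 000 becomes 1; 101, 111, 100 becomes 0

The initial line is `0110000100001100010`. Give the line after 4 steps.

step 1: 1110111101111101110
step 2: 1010100101000101010
step 3: 1010101101011101010
step 4: 1010101101010101010

1010101101010101010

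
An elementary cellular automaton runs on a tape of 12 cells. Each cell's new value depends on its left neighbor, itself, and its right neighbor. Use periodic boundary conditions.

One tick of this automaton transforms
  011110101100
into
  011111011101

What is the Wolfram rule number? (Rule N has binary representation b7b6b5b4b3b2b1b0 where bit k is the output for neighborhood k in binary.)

233

position 2: 111 → 1  (bit 7 = 1)
position 4: 110 → 1  (bit 6 = 1)
position 5: 101 → 1  (bit 5 = 1)
position 10: 100 → 0  (bit 4 = 0)
position 1: 011 → 1  (bit 3 = 1)
position 6: 010 → 0  (bit 2 = 0)
position 0: 001 → 0  (bit 1 = 0)
position 11: 000 → 1  (bit 0 = 1)
bits b7..b0 = 11101001 = 233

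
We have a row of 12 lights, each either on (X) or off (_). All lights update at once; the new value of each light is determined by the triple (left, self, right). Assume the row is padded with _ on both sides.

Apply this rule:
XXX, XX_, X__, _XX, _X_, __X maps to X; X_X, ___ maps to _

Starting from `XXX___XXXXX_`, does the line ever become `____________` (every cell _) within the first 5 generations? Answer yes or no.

generation 1: XXXX_XXXXXXX
generation 2: XXXX_XXXXXXX  (fixed point — unchanged through generation 5)
generation 5 is XXXX_XXXXXXX, still not uniform _

no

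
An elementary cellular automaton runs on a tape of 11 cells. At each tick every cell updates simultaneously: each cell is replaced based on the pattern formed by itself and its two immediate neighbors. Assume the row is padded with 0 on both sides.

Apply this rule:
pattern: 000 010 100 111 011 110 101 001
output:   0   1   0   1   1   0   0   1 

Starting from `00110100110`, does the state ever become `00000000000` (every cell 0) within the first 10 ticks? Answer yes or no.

tick 1: 01100101100
tick 2: 11001101000
tick 3: 10011001000
tick 4: 10110011000
tick 5: 10100110000
tick 6: 10101100000
tick 7: 10101000000
tick 8: 10101000000  (fixed point — unchanged through tick 10)
tick 10 is 10101000000, still not uniform 0

no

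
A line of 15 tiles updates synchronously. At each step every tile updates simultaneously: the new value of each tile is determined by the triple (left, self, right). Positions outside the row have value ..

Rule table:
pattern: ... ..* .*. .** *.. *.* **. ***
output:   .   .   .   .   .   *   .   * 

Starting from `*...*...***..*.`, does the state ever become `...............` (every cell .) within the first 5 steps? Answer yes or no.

yes

.........*.....
...............
all cells are . at step 2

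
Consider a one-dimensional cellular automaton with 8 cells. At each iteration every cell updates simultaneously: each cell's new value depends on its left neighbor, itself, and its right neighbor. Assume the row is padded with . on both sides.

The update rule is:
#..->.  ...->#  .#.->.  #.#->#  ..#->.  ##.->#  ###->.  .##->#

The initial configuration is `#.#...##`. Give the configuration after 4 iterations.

iteration 1: .#..#.##
iteration 2: .....###
iteration 3: ####.#.#
iteration 4: #..##.#.

#..##.#.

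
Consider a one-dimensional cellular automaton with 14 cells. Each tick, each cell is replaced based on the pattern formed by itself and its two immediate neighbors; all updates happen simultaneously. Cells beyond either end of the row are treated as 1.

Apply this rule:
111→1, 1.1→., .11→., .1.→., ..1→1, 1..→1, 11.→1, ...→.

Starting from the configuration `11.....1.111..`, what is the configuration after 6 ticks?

tick 1: 111...1...1111
tick 2: 1111.1.1.1.111
tick 3: 1111........11
tick 4: 11111......1.1
tick 5: 111111....1...
tick 6: 1111111..1.1.1

1111111..1.1.1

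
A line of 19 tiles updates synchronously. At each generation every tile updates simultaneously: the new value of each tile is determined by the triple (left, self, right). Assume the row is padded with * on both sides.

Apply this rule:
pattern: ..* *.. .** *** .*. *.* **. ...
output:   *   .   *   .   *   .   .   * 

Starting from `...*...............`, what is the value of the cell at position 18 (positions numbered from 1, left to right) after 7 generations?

.***.**************
.*...*.............
.*.***.************
.*.*...*...........
.*.*.***.**********
.*.*.*...*.........
.*.*.*.***.********
position 18 holds *

*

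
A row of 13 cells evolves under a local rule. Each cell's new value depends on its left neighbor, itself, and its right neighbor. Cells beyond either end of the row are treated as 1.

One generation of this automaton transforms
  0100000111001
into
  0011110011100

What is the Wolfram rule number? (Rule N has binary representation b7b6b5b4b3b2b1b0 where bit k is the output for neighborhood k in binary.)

position 8: 111 → 1  (bit 7 = 1)
position 9: 110 → 1  (bit 6 = 1)
position 0: 101 → 0  (bit 5 = 0)
position 2: 100 → 1  (bit 4 = 1)
position 7: 011 → 0  (bit 3 = 0)
position 1: 010 → 0  (bit 2 = 0)
position 6: 001 → 0  (bit 1 = 0)
position 3: 000 → 1  (bit 0 = 1)
bits b7..b0 = 11010001 = 209

209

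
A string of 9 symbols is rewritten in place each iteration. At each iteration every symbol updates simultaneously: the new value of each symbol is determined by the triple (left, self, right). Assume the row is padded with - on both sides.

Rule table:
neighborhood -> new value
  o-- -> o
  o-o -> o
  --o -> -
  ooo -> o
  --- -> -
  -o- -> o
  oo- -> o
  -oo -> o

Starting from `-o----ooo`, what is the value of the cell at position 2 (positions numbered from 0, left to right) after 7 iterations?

o

iteration 1: -oo---ooo
iteration 2: -ooo--ooo
iteration 3: -oooo-ooo
iteration 4: -oooooooo
iteration 5: -oooooooo  (fixed point — unchanged through iteration 7)
position 2 holds o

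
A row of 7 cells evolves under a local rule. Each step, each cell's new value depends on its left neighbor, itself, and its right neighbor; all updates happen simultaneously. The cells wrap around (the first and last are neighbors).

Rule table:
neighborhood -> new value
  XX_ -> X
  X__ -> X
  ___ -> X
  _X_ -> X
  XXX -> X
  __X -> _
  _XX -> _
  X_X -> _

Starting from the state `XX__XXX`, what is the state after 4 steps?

_XXXXX_

step 1: XXX__XX
step 2: XXXX__X
step 3: XXXXX__
step 4: _XXXXX_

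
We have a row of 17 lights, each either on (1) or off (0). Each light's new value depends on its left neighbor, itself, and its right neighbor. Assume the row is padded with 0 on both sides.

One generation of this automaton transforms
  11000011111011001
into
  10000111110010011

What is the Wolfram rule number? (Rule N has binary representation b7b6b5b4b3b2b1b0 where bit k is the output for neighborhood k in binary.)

142

position 7: 111 → 1  (bit 7 = 1)
position 1: 110 → 0  (bit 6 = 0)
position 11: 101 → 0  (bit 5 = 0)
position 2: 100 → 0  (bit 4 = 0)
position 0: 011 → 1  (bit 3 = 1)
position 16: 010 → 1  (bit 2 = 1)
position 5: 001 → 1  (bit 1 = 1)
position 3: 000 → 0  (bit 0 = 0)
bits b7..b0 = 10001110 = 142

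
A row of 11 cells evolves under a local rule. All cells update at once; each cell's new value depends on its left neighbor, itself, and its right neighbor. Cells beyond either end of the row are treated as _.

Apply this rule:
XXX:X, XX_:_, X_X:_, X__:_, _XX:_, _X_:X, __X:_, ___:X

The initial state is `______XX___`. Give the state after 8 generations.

X_X__XXXXX_

generation 1: XXXXX____XX
generation 2: _XXX__XX___
generation 3: __X______XX
generation 4: X_X_XXXX___
generation 5: X_X__XX__XX
generation 6: X_X________
generation 7: X_X_XXXXXXX
generation 8: X_X__XXXXX_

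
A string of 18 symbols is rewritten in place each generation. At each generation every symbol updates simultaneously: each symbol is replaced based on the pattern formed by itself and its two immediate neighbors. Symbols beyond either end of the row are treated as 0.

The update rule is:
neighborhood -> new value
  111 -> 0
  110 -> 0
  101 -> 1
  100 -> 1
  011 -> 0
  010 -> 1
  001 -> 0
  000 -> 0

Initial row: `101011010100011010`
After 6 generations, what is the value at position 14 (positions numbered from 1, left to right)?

111100111110000111
000010000001000000
000011000001100000
000000100000010000
000000110000011000
000000001000000100
position 14 holds 0

0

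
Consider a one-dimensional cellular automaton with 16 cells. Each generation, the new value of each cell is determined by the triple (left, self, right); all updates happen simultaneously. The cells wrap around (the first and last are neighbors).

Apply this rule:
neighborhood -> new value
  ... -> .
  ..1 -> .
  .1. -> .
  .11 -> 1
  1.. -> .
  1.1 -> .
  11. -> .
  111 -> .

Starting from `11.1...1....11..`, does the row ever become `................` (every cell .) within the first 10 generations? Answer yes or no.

1...........1...
................
all cells are . at generation 2

yes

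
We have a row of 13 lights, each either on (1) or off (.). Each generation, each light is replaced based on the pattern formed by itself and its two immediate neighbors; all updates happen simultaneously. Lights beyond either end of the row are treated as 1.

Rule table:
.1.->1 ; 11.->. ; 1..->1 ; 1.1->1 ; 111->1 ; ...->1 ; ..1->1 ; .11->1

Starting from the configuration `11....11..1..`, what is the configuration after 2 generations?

.11111.111111

1.11111.11111
.11111.111111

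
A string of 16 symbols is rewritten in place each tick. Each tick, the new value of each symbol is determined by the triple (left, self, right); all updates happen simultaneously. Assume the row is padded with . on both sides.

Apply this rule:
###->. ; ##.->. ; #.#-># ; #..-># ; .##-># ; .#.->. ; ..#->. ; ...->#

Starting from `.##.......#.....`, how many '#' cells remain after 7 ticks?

.#.######..#####
..##.....#.#....
#.#.####..#.####
.#.##...#..##...
..##.##..#.#.###
#.#.##.#..#.##..
.#.##.#.#..##.##
count of #: 9

9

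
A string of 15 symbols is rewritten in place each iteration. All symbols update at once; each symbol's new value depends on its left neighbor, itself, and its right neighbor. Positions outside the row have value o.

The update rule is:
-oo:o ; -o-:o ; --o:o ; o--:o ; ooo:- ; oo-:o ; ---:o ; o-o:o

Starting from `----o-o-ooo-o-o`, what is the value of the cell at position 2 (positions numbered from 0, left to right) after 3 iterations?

iteration 1: ooooooooo-ooooo
iteration 2: --------ooo----
iteration 3: ooooooooo-ooooo
position 2 holds o

o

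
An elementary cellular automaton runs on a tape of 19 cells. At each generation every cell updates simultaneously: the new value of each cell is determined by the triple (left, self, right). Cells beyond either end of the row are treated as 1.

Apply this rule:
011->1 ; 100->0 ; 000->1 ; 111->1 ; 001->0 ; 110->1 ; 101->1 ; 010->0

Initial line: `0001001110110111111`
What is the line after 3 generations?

0100001111111111111
1001101111111111111
1001111111111111111

1001111111111111111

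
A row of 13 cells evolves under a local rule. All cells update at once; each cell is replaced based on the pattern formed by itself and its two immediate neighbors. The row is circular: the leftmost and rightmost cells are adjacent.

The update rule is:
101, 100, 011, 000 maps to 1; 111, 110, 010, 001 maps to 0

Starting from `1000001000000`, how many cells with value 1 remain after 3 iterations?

0111100111110
0100010100001
1011001011100
count of 1: 7

7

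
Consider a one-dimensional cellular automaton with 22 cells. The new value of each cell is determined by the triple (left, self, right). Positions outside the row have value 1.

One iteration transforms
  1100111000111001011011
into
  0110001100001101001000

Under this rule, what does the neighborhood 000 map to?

0

At position 8 the neighborhood is 000; the next row has 0 there.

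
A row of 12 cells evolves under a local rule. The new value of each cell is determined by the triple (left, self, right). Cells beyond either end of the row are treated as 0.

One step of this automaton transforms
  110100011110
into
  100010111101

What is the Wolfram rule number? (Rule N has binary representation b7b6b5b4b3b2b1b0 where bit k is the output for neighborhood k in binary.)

154

position 8: 111 → 1  (bit 7 = 1)
position 1: 110 → 0  (bit 6 = 0)
position 2: 101 → 0  (bit 5 = 0)
position 4: 100 → 1  (bit 4 = 1)
position 0: 011 → 1  (bit 3 = 1)
position 3: 010 → 0  (bit 2 = 0)
position 6: 001 → 1  (bit 1 = 1)
position 5: 000 → 0  (bit 0 = 0)
bits b7..b0 = 10011010 = 154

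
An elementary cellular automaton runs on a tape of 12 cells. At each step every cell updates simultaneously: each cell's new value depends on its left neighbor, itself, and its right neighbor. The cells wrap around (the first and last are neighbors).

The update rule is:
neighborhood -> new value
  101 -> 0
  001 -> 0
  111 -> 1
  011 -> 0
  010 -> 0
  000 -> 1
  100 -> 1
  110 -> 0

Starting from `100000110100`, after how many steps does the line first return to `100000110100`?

step 1: 011110000010
step 2: 001101111001
step 3: 100000110100

3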